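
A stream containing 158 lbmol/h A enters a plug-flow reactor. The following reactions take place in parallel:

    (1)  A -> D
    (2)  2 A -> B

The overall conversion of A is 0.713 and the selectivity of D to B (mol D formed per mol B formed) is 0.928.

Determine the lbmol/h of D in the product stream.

Conversion of A: A consumed = 0.713 × 158 = 112.7 lbmol/h = 1ξ₁ + 2ξ₂.
Selectivity: 1ξ₁ / (1ξ₂) = 0.928 → ξ₁ = 0.928 ξ₂.
Substitute: (1·0.928 + 2) ξ₂ = 112.7 → ξ₂ = 38.47 lbmol/h, ξ₁ = 35.7 lbmol/h.
Outlet amounts (n = n₀ + Σ ν·ξ):
  A: 158 − 1(35.7) − 2(38.47) = 45.35
  D: 0 + 1(35.7) = 35.7
  B: 0 + 1(38.47) = 38.47

35.7 lbmol/h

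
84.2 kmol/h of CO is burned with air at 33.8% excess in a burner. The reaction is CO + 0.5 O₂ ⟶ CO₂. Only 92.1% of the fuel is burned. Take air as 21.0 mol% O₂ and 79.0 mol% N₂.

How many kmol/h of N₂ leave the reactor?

212 kmol/h

Stoichiometric O₂ = 0.5 × 84.2 = 42.1 kmol/h; O₂ fed = 42.1 × 1.338 = 56.33 kmol/h.
N₂ fed = 56.33 × 79/21 = 211.9 kmol/h.
Fuel reacted = 0.921 × 84.2 → ξ = 77.55 kmol/h.
Outlet (n = n₀ + ν ξ):
  CO: 84.2 − 1(77.55) = 6.652
  O₂: 56.33 − 0.5(77.55) = 17.56
  N₂: 211.9 (inert)
  CO₂: 0 + 1(77.55) = 77.55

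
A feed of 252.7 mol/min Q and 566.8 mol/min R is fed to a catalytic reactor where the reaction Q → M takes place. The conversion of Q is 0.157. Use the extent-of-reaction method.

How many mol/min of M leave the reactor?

39.7 mol/min

Q reacted = 0.157 × 252.7 = 39.67 mol/min; ν_Q = −1, so ξ = 39.67/1 = 39.67 mol/min.
Outlet amounts (n = n₀ + ν ξ):
  Q: 252.7 − 1(39.67) = 213
  M: 0 + 1(39.67) = 39.67
  R: 566.8 (inert)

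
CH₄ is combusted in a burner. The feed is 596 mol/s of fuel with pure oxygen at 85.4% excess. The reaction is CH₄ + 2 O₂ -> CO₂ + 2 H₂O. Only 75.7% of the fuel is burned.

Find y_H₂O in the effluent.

0.322

Stoichiometric O₂ = 2 × 596 = 1192 mol/s; O₂ fed = 1192 × 1.854 = 2210 mol/s.
Fuel reacted = 0.757 × 596 → ξ = 451.2 mol/s.
Outlet (n = n₀ + ν ξ):
  CH₄: 596 − 1(451.2) = 144.8
  O₂: 2210 − 2(451.2) = 1308
  CO₂: 0 + 1(451.2) = 451.2
  H₂O: 0 + 2(451.2) = 902.3
Total out = 2806 mol/s; y_H₂O = 902.3 / 2806 = 0.3216.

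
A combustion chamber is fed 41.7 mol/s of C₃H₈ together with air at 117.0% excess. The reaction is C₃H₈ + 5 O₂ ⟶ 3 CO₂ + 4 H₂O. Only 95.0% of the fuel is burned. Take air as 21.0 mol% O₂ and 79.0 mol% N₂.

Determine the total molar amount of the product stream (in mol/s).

Stoichiometric O₂ = 5 × 41.7 = 208.5 mol/s; O₂ fed = 208.5 × 2.170 = 452.4 mol/s.
N₂ fed = 452.4 × 79/21 = 1702 mol/s.
Fuel reacted = 0.95 × 41.7 → ξ = 39.62 mol/s.
Outlet (n = n₀ + ν ξ):
  C₃H₈: 41.7 − 1(39.62) = 2.085
  O₂: 452.4 − 5(39.62) = 254.4
  N₂: 1702 (inert)
  CO₂: 0 + 3(39.62) = 118.8
  H₂O: 0 + 4(39.62) = 158.5
Total out = 2.085 + 254.4 + 1702 + 118.8 + 158.5 = 2236 mol/s.

2240 mol/s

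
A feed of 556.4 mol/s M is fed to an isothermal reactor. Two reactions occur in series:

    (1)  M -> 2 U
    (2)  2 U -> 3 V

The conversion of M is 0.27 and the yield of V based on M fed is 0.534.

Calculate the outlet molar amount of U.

Conversion of M: M consumed = 1ξ₁ = 0.27 × 556.4 → ξ₁ = 150.2 mol/s.
Yield of V: 3ξ₂ / 556.4 = 0.534 → ξ₂ = 99.04 mol/s.
Outlet amounts (n = n₀ + Σ ν·ξ):
  M: 556.4 − 1(150.2) = 406.2
  U: 0 + 2(150.2) − 2(99.04) = 102.4
  V: 0 + 3(99.04) = 297.1

102 mol/s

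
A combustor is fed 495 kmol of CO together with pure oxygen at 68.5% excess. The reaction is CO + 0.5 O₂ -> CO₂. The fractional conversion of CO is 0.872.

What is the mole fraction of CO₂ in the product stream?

Stoichiometric O₂ = 0.5 × 495 = 247.5 kmol; O₂ fed = 247.5 × 1.685 = 417 kmol.
Fuel reacted = 0.872 × 495 → ξ = 431.6 kmol.
Outlet (n = n₀ + ν ξ):
  CO: 495 − 1(431.6) = 63.36
  O₂: 417 − 0.5(431.6) = 201.2
  CO₂: 0 + 1(431.6) = 431.6
Total out = 696.2 kmol; y_CO₂ = 431.6 / 696.2 = 0.62.

0.62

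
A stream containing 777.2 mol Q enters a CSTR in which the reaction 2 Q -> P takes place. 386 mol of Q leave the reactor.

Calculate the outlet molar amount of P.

196 mol

For Q: n = n₀ − 2ξ → 386 = 777.2 − 2ξ, giving ξ = 195.6 mol.
Outlet amounts (n = n₀ + ν ξ):
  Q: 777.2 − 2(195.6) = 386
  P: 0 + 1(195.6) = 195.6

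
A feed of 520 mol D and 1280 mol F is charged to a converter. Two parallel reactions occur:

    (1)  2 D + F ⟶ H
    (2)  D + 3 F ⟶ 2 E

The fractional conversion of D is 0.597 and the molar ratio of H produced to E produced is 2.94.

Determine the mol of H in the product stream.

Conversion of D: D consumed = 0.597 × 520 = 310.4 mol = 2ξ₁ + 1ξ₂.
Selectivity: 1ξ₁ / (2ξ₂) = 2.94 → ξ₁ = 5.88 ξ₂.
Substitute: (2·5.88 + 1) ξ₂ = 310.4 → ξ₂ = 24.33 mol, ξ₁ = 143.1 mol.
Outlet amounts (n = n₀ + Σ ν·ξ):
  D: 520 − 2(143.1) − 1(24.33) = 209.6
  F: 1280 − 1(143.1) − 3(24.33) = 1064
  H: 0 + 1(143.1) = 143.1
  E: 0 + 2(24.33) = 48.66

143 mol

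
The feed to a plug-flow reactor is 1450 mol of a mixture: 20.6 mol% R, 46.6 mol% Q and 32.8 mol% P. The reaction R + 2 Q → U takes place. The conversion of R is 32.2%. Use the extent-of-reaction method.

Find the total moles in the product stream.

R reacted = 0.322 × 298.7 = 96.18 mol; ν_R = −1, so ξ = 96.18/1 = 96.18 mol.
Outlet amounts (n = n₀ + ν ξ):
  R: 298.7 − 1(96.18) = 202.5
  Q: 675.7 − 2(96.18) = 483.3
  U: 0 + 1(96.18) = 96.18
  P: 475.6 (inert)
Total out = 202.5 + 483.3 + 96.18 + 475.6 = 1258 mol.

1260 mol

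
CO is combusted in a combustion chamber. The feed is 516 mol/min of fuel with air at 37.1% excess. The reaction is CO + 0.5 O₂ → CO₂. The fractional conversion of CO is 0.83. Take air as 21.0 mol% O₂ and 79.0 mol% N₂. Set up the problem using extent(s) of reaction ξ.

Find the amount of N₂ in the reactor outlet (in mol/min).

Stoichiometric O₂ = 0.5 × 516 = 258 mol/min; O₂ fed = 258 × 1.371 = 353.7 mol/min.
N₂ fed = 353.7 × 79/21 = 1331 mol/min.
Fuel reacted = 0.83 × 516 → ξ = 428.3 mol/min.
Outlet (n = n₀ + ν ξ):
  CO: 516 − 1(428.3) = 87.72
  O₂: 353.7 − 0.5(428.3) = 139.6
  N₂: 1331 (inert)
  CO₂: 0 + 1(428.3) = 428.3

1330 mol/min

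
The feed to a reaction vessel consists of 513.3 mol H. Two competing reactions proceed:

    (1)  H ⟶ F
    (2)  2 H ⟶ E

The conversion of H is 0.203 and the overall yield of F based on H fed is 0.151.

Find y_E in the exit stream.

0.0267

Yield of F: 1ξ₁ / 513.3 = 0.151 → ξ₁ = 77.51 mol.
Conversion of H: 1ξ₁ + 2ξ₂ = 0.203 × 513.3 = 104.2 → ξ₂ = 13.35 mol.
Outlet amounts (n = n₀ + Σ ν·ξ):
  H: 513.3 − 1(77.51) − 2(13.35) = 409.1
  F: 0 + 1(77.51) = 77.51
  E: 0 + 1(13.35) = 13.35
Total out = 500 mol; y_E = 13.35 / 500 = 0.02669.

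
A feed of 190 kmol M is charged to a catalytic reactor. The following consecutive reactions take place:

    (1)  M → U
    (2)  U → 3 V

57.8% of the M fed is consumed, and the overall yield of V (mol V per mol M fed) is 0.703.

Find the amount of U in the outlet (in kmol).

Conversion of M: M consumed = 1ξ₁ = 0.578 × 190 → ξ₁ = 109.8 kmol.
Yield of V: 3ξ₂ / 190 = 0.703 → ξ₂ = 44.52 kmol.
Outlet amounts (n = n₀ + Σ ν·ξ):
  M: 190 − 1(109.8) = 80.18
  U: 0 + 1(109.8) − 1(44.52) = 65.3
  V: 0 + 3(44.52) = 133.6

65.3 kmol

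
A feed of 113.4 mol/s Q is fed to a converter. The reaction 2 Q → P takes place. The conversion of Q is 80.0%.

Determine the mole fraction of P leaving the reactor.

Q reacted = 0.8 × 113.4 = 90.72 mol/s; ν_Q = −2, so ξ = 90.72/2 = 45.36 mol/s.
Outlet amounts (n = n₀ + ν ξ):
  Q: 113.4 − 2(45.36) = 22.68
  P: 0 + 1(45.36) = 45.36
Total out = 68.04 mol/s; y_P = 45.36 / 68.04 = 0.6667.

0.667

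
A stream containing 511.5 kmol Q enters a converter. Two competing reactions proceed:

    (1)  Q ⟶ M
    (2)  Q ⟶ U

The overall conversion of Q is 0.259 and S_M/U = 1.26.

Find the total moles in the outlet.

Conversion of Q: Q consumed = 0.259 × 511.5 = 132.5 kmol = 1ξ₁ + 1ξ₂.
Selectivity: 1ξ₁ / (1ξ₂) = 1.26 → ξ₁ = 1.26 ξ₂.
Substitute: (1·1.26 + 1) ξ₂ = 132.5 → ξ₂ = 58.62 kmol, ξ₁ = 73.86 kmol.
Outlet amounts (n = n₀ + Σ ν·ξ):
  Q: 511.5 − 1(73.86) − 1(58.62) = 379
  M: 0 + 1(73.86) = 73.86
  U: 0 + 1(58.62) = 58.62
Total out = 379 + 73.86 + 58.62 = 511.5 kmol.

511 kmol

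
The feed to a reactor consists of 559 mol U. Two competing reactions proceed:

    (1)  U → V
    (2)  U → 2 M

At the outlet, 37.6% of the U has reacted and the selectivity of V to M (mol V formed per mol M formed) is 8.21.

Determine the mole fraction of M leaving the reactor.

Conversion of U: U consumed = 0.376 × 559 = 210.2 mol = 1ξ₁ + 1ξ₂.
Selectivity: 1ξ₁ / (2ξ₂) = 8.21 → ξ₁ = 16.42 ξ₂.
Substitute: (1·16.42 + 1) ξ₂ = 210.2 → ξ₂ = 12.07 mol, ξ₁ = 198.1 mol.
Outlet amounts (n = n₀ + Σ ν·ξ):
  U: 559 − 1(198.1) − 1(12.07) = 348.8
  V: 0 + 1(198.1) = 198.1
  M: 0 + 2(12.07) = 24.13
Total out = 571.1 mol; y_M = 24.13 / 571.1 = 0.04226.

0.0423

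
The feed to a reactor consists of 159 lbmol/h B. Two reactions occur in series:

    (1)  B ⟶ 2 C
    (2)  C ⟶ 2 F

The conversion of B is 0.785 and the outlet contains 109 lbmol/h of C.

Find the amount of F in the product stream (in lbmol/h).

281 lbmol/h

Conversion of B: B consumed = 1ξ₁ = 0.785 × 159 → ξ₁ = 124.8 lbmol/h.
C balance: n_C = 0 + 2ξ₁ − 1ξ₂ = 109 → ξ₂ = (2·124.8 − 109)/1 = 140.6 lbmol/h.
Outlet amounts (n = n₀ + Σ ν·ξ):
  B: 159 − 1(124.8) = 34.18
  C: 0 + 2(124.8) − 1(140.6) = 109
  F: 0 + 2(140.6) = 281.3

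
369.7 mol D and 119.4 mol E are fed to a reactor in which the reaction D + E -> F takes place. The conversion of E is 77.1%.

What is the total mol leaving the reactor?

E reacted = 0.771 × 119.4 = 92.06 mol; ν_E = −1, so ξ = 92.06/1 = 92.06 mol.
Outlet amounts (n = n₀ + ν ξ):
  D: 369.7 − 1(92.06) = 277.6
  E: 119.4 − 1(92.06) = 27.34
  F: 0 + 1(92.06) = 92.06
Total out = 277.6 + 27.34 + 92.06 = 397 mol.

397 mol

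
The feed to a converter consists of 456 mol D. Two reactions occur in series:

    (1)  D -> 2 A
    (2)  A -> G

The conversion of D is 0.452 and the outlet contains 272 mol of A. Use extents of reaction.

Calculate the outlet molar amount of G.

140 mol

Conversion of D: D consumed = 1ξ₁ = 0.452 × 456 → ξ₁ = 206.1 mol.
A balance: n_A = 0 + 2ξ₁ − 1ξ₂ = 272 → ξ₂ = (2·206.1 − 272)/1 = 140.2 mol.
Outlet amounts (n = n₀ + Σ ν·ξ):
  D: 456 − 1(206.1) = 249.9
  A: 0 + 2(206.1) − 1(140.2) = 272
  G: 0 + 1(140.2) = 140.2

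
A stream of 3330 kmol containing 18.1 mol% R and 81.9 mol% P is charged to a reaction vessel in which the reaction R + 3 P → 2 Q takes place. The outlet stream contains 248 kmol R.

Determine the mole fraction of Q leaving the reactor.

0.271

For R: n = n₀ − 1ξ → 248 = 602.7 − 1ξ, giving ξ = 354.7 kmol.
Outlet amounts (n = n₀ + ν ξ):
  R: 602.7 − 1(354.7) = 248
  P: 2727 − 3(354.7) = 1663
  Q: 0 + 2(354.7) = 709.5
Total out = 2621 kmol; y_Q = 709.5 / 2621 = 0.2707.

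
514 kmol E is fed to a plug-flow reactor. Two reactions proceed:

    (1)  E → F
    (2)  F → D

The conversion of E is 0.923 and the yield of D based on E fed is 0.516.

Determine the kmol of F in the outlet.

209 kmol

Conversion of E: E consumed = 1ξ₁ = 0.923 × 514 → ξ₁ = 474.4 kmol.
Yield of D: 1ξ₂ / 514 = 0.516 → ξ₂ = 265.2 kmol.
Outlet amounts (n = n₀ + Σ ν·ξ):
  E: 514 − 1(474.4) = 39.58
  F: 0 + 1(474.4) − 1(265.2) = 209.2
  D: 0 + 1(265.2) = 265.2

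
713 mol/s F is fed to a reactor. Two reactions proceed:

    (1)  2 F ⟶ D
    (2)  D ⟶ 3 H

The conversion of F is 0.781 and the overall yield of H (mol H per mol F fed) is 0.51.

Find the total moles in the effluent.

Conversion of F: F consumed = 2ξ₁ = 0.781 × 713 → ξ₁ = 278.4 mol/s.
Yield of H: 3ξ₂ / 713 = 0.51 → ξ₂ = 121.2 mol/s.
Outlet amounts (n = n₀ + Σ ν·ξ):
  F: 713 − 2(278.4) = 156.1
  D: 0 + 1(278.4) − 1(121.2) = 157.2
  H: 0 + 3(121.2) = 363.6
Total out = 156.1 + 157.2 + 363.6 = 677 mol/s.

677 mol/s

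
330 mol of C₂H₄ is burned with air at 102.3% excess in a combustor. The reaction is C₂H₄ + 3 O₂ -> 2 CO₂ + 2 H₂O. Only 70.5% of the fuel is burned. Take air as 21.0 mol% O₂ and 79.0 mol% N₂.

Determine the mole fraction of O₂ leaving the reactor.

Stoichiometric O₂ = 3 × 330 = 990 mol; O₂ fed = 990 × 2.023 = 2003 mol.
N₂ fed = 2003 × 79/21 = 7534 mol.
Fuel reacted = 0.705 × 330 → ξ = 232.6 mol.
Outlet (n = n₀ + ν ξ):
  C₂H₄: 330 − 1(232.6) = 97.35
  O₂: 2003 − 3(232.6) = 1305
  N₂: 7534 (inert)
  CO₂: 0 + 2(232.6) = 465.3
  H₂O: 0 + 2(232.6) = 465.3
Total out = 9867 mol; y_O₂ = 1305 / 9867 = 0.1322.

0.132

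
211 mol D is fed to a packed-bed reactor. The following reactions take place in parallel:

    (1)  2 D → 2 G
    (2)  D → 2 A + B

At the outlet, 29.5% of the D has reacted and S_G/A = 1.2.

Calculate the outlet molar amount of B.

Conversion of D: D consumed = 0.295 × 211 = 62.24 mol = 2ξ₁ + 1ξ₂.
Selectivity: 2ξ₁ / (2ξ₂) = 1.2 → ξ₁ = 1.2 ξ₂.
Substitute: (2·1.2 + 1) ξ₂ = 62.24 → ξ₂ = 18.31 mol, ξ₁ = 21.97 mol.
Outlet amounts (n = n₀ + Σ ν·ξ):
  D: 211 − 2(21.97) − 1(18.31) = 148.8
  G: 0 + 2(21.97) = 43.94
  A: 0 + 2(18.31) = 36.61
  B: 0 + 1(18.31) = 18.31

18.3 mol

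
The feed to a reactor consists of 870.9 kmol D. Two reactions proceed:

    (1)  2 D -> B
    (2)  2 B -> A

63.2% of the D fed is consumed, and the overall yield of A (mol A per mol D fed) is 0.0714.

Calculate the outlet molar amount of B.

Conversion of D: D consumed = 2ξ₁ = 0.632 × 870.9 → ξ₁ = 275.2 kmol.
Yield of A: 1ξ₂ / 870.9 = 0.0714 → ξ₂ = 62.18 kmol.
Outlet amounts (n = n₀ + Σ ν·ξ):
  D: 870.9 − 2(275.2) = 320.5
  B: 0 + 1(275.2) − 2(62.18) = 150.8
  A: 0 + 1(62.18) = 62.18

151 kmol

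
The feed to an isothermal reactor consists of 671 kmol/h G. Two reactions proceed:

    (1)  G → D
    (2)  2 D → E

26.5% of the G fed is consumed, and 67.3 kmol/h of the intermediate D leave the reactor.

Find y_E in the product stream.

0.0897

Conversion of G: G consumed = 1ξ₁ = 0.265 × 671 → ξ₁ = 177.8 kmol/h.
D balance: n_D = 0 + 1ξ₁ − 2ξ₂ = 67.3 → ξ₂ = (1·177.8 − 67.3)/2 = 55.26 kmol/h.
Outlet amounts (n = n₀ + Σ ν·ξ):
  G: 671 − 1(177.8) = 493.2
  D: 0 + 1(177.8) − 2(55.26) = 67.3
  E: 0 + 1(55.26) = 55.26
Total out = 615.7 kmol/h; y_E = 55.26 / 615.7 = 0.08974.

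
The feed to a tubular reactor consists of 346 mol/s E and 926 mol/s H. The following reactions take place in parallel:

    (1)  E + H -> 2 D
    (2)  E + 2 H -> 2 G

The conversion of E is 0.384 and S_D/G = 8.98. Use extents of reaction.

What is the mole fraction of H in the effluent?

0.62

Conversion of E: E consumed = 0.384 × 346 = 132.9 mol/s = 1ξ₁ + 1ξ₂.
Selectivity: 2ξ₁ / (2ξ₂) = 8.98 → ξ₁ = 8.98 ξ₂.
Substitute: (1·8.98 + 1) ξ₂ = 132.9 → ξ₂ = 13.31 mol/s, ξ₁ = 119.6 mol/s.
Outlet amounts (n = n₀ + Σ ν·ξ):
  E: 346 − 1(119.6) − 1(13.31) = 213.1
  H: 926 − 1(119.6) − 2(13.31) = 779.8
  D: 0 + 2(119.6) = 239.1
  G: 0 + 2(13.31) = 26.63
Total out = 1259 mol/s; y_H = 779.8 / 1259 = 0.6196.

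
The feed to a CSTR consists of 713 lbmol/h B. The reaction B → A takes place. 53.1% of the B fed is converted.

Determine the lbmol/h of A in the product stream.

379 lbmol/h

B reacted = 0.531 × 713 = 378.6 lbmol/h; ν_B = −1, so ξ = 378.6/1 = 378.6 lbmol/h.
Outlet amounts (n = n₀ + ν ξ):
  B: 713 − 1(378.6) = 334.4
  A: 0 + 1(378.6) = 378.6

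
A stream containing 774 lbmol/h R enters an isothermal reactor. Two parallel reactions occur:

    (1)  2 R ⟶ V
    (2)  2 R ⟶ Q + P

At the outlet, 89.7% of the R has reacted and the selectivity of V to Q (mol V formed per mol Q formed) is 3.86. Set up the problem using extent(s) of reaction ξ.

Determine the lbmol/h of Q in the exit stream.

71.4 lbmol/h

Conversion of R: R consumed = 0.897 × 774 = 694.3 lbmol/h = 2ξ₁ + 2ξ₂.
Selectivity: 1ξ₁ / (1ξ₂) = 3.86 → ξ₁ = 3.86 ξ₂.
Substitute: (2·3.86 + 2) ξ₂ = 694.3 → ξ₂ = 71.43 lbmol/h, ξ₁ = 275.7 lbmol/h.
Outlet amounts (n = n₀ + Σ ν·ξ):
  R: 774 − 2(275.7) − 2(71.43) = 79.72
  V: 0 + 1(275.7) = 275.7
  Q: 0 + 1(71.43) = 71.43
  P: 0 + 1(71.43) = 71.43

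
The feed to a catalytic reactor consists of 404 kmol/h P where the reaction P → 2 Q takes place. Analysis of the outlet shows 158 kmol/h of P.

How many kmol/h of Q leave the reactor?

492 kmol/h

For P: n = n₀ − 1ξ → 158 = 404 − 1ξ, giving ξ = 246 kmol/h.
Outlet amounts (n = n₀ + ν ξ):
  P: 404 − 1(246) = 158
  Q: 0 + 2(246) = 492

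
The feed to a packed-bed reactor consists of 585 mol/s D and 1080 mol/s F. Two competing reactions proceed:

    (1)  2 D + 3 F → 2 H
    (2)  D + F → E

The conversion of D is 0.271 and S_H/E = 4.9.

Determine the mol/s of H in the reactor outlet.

Conversion of D: D consumed = 0.271 × 585 = 158.5 mol/s = 2ξ₁ + 1ξ₂.
Selectivity: 2ξ₁ / (1ξ₂) = 4.9 → ξ₁ = 2.45 ξ₂.
Substitute: (2·2.45 + 1) ξ₂ = 158.5 → ξ₂ = 26.87 mol/s, ξ₁ = 65.83 mol/s.
Outlet amounts (n = n₀ + Σ ν·ξ):
  D: 585 − 2(65.83) − 1(26.87) = 426.5
  F: 1080 − 3(65.83) − 1(26.87) = 855.6
  H: 0 + 2(65.83) = 131.7
  E: 0 + 1(26.87) = 26.87

132 mol/s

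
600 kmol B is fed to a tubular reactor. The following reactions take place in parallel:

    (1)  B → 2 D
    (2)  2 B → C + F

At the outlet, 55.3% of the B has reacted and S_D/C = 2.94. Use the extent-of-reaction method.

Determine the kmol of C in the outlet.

Conversion of B: B consumed = 0.553 × 600 = 331.8 kmol = 1ξ₁ + 2ξ₂.
Selectivity: 2ξ₁ / (1ξ₂) = 2.94 → ξ₁ = 1.47 ξ₂.
Substitute: (1·1.47 + 2) ξ₂ = 331.8 → ξ₂ = 95.62 kmol, ξ₁ = 140.6 kmol.
Outlet amounts (n = n₀ + Σ ν·ξ):
  B: 600 − 1(140.6) − 2(95.62) = 268.2
  D: 0 + 2(140.6) = 281.1
  C: 0 + 1(95.62) = 95.62
  F: 0 + 1(95.62) = 95.62

95.6 kmol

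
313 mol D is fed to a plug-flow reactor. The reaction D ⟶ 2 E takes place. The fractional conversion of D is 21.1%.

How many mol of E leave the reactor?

132 mol

D reacted = 0.211 × 313 = 66.04 mol; ν_D = −1, so ξ = 66.04/1 = 66.04 mol.
Outlet amounts (n = n₀ + ν ξ):
  D: 313 − 1(66.04) = 247
  E: 0 + 2(66.04) = 132.1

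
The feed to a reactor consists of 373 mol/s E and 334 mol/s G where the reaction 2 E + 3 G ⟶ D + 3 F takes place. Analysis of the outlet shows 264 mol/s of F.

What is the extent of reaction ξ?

For F: n = n₀ + 3ξ → 264 = 0 + 3ξ, giving ξ = 88 mol/s.
Outlet amounts (n = n₀ + ν ξ):
  E: 373 − 2(88) = 197
  G: 334 − 3(88) = 70
  D: 0 + 1(88) = 88
  F: 0 + 3(88) = 264

ξ = 88 mol/s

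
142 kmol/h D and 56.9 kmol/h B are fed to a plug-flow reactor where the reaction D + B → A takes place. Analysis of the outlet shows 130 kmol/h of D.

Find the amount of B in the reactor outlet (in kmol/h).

44.9 kmol/h

For D: n = n₀ − 1ξ → 130 = 142 − 1ξ, giving ξ = 12 kmol/h.
Outlet amounts (n = n₀ + ν ξ):
  D: 142 − 1(12) = 130
  B: 56.9 − 1(12) = 44.9
  A: 0 + 1(12) = 12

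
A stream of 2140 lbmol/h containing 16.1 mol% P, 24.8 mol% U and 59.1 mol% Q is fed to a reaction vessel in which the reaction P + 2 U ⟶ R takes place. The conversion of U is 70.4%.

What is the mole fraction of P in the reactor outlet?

U reacted = 0.704 × 530.7 = 373.6 lbmol/h; ν_U = −2, so ξ = 373.6/2 = 186.8 lbmol/h.
Outlet amounts (n = n₀ + ν ξ):
  P: 344.5 − 1(186.8) = 157.7
  U: 530.7 − 2(186.8) = 157.1
  R: 0 + 1(186.8) = 186.8
  Q: 1265 (inert)
Total out = 1766 lbmol/h; y_P = 157.7 / 1766 = 0.08929.

0.0893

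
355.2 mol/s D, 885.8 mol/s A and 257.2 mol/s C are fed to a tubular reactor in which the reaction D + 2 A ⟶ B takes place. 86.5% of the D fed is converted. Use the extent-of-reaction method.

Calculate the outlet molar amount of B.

D reacted = 0.865 × 355.2 = 307.2 mol/s; ν_D = −1, so ξ = 307.2/1 = 307.2 mol/s.
Outlet amounts (n = n₀ + ν ξ):
  D: 355.2 − 1(307.2) = 47.95
  A: 885.8 − 2(307.2) = 271.3
  B: 0 + 1(307.2) = 307.2
  C: 257.2 (inert)

307 mol/s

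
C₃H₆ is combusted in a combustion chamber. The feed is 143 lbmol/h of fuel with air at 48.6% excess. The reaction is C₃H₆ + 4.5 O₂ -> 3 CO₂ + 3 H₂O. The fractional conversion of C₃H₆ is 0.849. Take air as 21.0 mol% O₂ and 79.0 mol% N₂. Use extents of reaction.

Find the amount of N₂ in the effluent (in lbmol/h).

3600 lbmol/h

Stoichiometric O₂ = 4.5 × 143 = 643.5 lbmol/h; O₂ fed = 643.5 × 1.486 = 956.2 lbmol/h.
N₂ fed = 956.2 × 79/21 = 3597 lbmol/h.
Fuel reacted = 0.849 × 143 → ξ = 121.4 lbmol/h.
Outlet (n = n₀ + ν ξ):
  C₃H₆: 143 − 1(121.4) = 21.59
  O₂: 956.2 − 4.5(121.4) = 409.9
  N₂: 3597 (inert)
  CO₂: 0 + 3(121.4) = 364.2
  H₂O: 0 + 3(121.4) = 364.2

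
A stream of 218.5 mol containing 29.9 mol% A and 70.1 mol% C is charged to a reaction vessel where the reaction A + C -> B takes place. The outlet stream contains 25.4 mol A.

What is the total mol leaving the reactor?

179 mol

For A: n = n₀ − 1ξ → 25.4 = 65.33 − 1ξ, giving ξ = 39.93 mol.
Outlet amounts (n = n₀ + ν ξ):
  A: 65.33 − 1(39.93) = 25.4
  C: 153.2 − 1(39.93) = 113.2
  B: 0 + 1(39.93) = 39.93
Total out = 25.4 + 113.2 + 39.93 = 178.6 mol.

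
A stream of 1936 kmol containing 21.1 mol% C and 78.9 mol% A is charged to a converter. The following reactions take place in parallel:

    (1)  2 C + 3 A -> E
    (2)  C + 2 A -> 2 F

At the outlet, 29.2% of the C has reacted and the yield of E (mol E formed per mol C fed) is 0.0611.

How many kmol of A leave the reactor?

Yield of E: 1ξ₁ / 408.5 = 0.0611 → ξ₁ = 24.96 kmol.
Conversion of C: 2ξ₁ + 1ξ₂ = 0.292 × 408.5 = 119.3 → ξ₂ = 69.36 kmol.
Outlet amounts (n = n₀ + Σ ν·ξ):
  C: 408.5 − 2(24.96) − 1(69.36) = 289.2
  A: 1528 − 3(24.96) − 2(69.36) = 1314
  E: 0 + 1(24.96) = 24.96
  F: 0 + 2(69.36) = 138.7

1310 kmol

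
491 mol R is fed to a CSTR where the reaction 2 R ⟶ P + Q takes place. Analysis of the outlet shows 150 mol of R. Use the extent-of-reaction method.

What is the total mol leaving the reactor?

491 mol

For R: n = n₀ − 2ξ → 150 = 491 − 2ξ, giving ξ = 170.5 mol.
Outlet amounts (n = n₀ + ν ξ):
  R: 491 − 2(170.5) = 150
  P: 0 + 1(170.5) = 170.5
  Q: 0 + 1(170.5) = 170.5
Total out = 150 + 170.5 + 170.5 = 491 mol.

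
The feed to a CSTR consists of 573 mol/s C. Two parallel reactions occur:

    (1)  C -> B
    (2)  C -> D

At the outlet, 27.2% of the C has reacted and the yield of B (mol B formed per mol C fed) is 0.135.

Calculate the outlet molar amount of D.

Yield of B: 1ξ₁ / 573 = 0.135 → ξ₁ = 77.36 mol/s.
Conversion of C: 1ξ₁ + 1ξ₂ = 0.272 × 573 = 155.9 → ξ₂ = 78.5 mol/s.
Outlet amounts (n = n₀ + Σ ν·ξ):
  C: 573 − 1(77.36) − 1(78.5) = 417.1
  B: 0 + 1(77.36) = 77.36
  D: 0 + 1(78.5) = 78.5

78.5 mol/s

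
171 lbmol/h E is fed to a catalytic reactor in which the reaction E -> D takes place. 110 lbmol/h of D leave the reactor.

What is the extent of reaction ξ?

ξ = 110 lbmol/h

For D: n = n₀ + 1ξ → 110 = 0 + 1ξ, giving ξ = 110 lbmol/h.
Outlet amounts (n = n₀ + ν ξ):
  E: 171 − 1(110) = 61
  D: 0 + 1(110) = 110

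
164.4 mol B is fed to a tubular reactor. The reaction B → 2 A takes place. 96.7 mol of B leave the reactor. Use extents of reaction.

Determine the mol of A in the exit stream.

135 mol

For B: n = n₀ − 1ξ → 96.7 = 164.4 − 1ξ, giving ξ = 67.7 mol.
Outlet amounts (n = n₀ + ν ξ):
  B: 164.4 − 1(67.7) = 96.7
  A: 0 + 2(67.7) = 135.4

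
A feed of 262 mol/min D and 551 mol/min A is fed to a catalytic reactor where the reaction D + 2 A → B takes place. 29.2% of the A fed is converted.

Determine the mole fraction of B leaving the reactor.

A reacted = 0.292 × 551 = 160.9 mol/min; ν_A = −2, so ξ = 160.9/2 = 80.45 mol/min.
Outlet amounts (n = n₀ + ν ξ):
  D: 262 − 1(80.45) = 181.6
  A: 551 − 2(80.45) = 390.1
  B: 0 + 1(80.45) = 80.45
Total out = 652.1 mol/min; y_B = 80.45 / 652.1 = 0.1234.

0.123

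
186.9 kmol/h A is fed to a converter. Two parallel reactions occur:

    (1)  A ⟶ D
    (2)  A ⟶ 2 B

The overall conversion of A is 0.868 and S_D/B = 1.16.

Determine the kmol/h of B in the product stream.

97.7 kmol/h

Conversion of A: A consumed = 0.868 × 186.9 = 162.2 kmol/h = 1ξ₁ + 1ξ₂.
Selectivity: 1ξ₁ / (2ξ₂) = 1.16 → ξ₁ = 2.32 ξ₂.
Substitute: (1·2.32 + 1) ξ₂ = 162.2 → ξ₂ = 48.86 kmol/h, ξ₁ = 113.4 kmol/h.
Outlet amounts (n = n₀ + Σ ν·ξ):
  A: 186.9 − 1(113.4) − 1(48.86) = 24.67
  D: 0 + 1(113.4) = 113.4
  B: 0 + 2(48.86) = 97.73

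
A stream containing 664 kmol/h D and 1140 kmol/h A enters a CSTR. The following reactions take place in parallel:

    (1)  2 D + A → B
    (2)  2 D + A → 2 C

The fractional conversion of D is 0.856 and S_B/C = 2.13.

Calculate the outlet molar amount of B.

Conversion of D: D consumed = 0.856 × 664 = 568.4 kmol/h = 2ξ₁ + 2ξ₂.
Selectivity: 1ξ₁ / (2ξ₂) = 2.13 → ξ₁ = 4.26 ξ₂.
Substitute: (2·4.26 + 2) ξ₂ = 568.4 → ξ₂ = 54.03 kmol/h, ξ₁ = 230.2 kmol/h.
Outlet amounts (n = n₀ + Σ ν·ξ):
  D: 664 − 2(230.2) − 2(54.03) = 95.62
  A: 1140 − 1(230.2) − 1(54.03) = 855.8
  B: 0 + 1(230.2) = 230.2
  C: 0 + 2(54.03) = 108.1

230 kmol/h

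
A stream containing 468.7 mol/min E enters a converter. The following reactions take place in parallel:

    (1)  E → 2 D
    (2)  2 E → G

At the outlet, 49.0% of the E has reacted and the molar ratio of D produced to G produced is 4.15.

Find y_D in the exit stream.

0.442

Conversion of E: E consumed = 0.49 × 468.7 = 229.7 mol/min = 1ξ₁ + 2ξ₂.
Selectivity: 2ξ₁ / (1ξ₂) = 4.15 → ξ₁ = 2.075 ξ₂.
Substitute: (1·2.075 + 2) ξ₂ = 229.7 → ξ₂ = 56.36 mol/min, ξ₁ = 116.9 mol/min.
Outlet amounts (n = n₀ + Σ ν·ξ):
  E: 468.7 − 1(116.9) − 2(56.36) = 239
  D: 0 + 2(116.9) = 233.9
  G: 0 + 1(56.36) = 56.36
Total out = 529.3 mol/min; y_D = 233.9 / 529.3 = 0.4419.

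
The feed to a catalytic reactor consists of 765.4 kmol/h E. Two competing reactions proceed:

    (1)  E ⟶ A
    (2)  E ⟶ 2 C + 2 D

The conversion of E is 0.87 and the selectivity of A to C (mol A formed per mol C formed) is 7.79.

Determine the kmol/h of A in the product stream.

626 kmol/h

Conversion of E: E consumed = 0.87 × 765.4 = 665.9 kmol/h = 1ξ₁ + 1ξ₂.
Selectivity: 1ξ₁ / (2ξ₂) = 7.79 → ξ₁ = 15.58 ξ₂.
Substitute: (1·15.58 + 1) ξ₂ = 665.9 → ξ₂ = 40.16 kmol/h, ξ₁ = 625.7 kmol/h.
Outlet amounts (n = n₀ + Σ ν·ξ):
  E: 765.4 − 1(625.7) − 1(40.16) = 99.5
  A: 0 + 1(625.7) = 625.7
  C: 0 + 2(40.16) = 80.33
  D: 0 + 2(40.16) = 80.33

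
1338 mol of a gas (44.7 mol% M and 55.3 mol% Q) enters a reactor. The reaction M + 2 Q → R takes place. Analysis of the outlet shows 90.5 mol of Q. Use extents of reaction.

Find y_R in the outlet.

0.472

For Q: n = n₀ − 2ξ → 90.5 = 739.9 − 2ξ, giving ξ = 324.7 mol.
Outlet amounts (n = n₀ + ν ξ):
  M: 598.1 − 1(324.7) = 273.4
  Q: 739.9 − 2(324.7) = 90.5
  R: 0 + 1(324.7) = 324.7
Total out = 688.6 mol; y_R = 324.7 / 688.6 = 0.4716.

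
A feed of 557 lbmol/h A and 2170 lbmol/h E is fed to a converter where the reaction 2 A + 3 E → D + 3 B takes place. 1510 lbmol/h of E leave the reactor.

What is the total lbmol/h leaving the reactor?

For E: n = n₀ − 3ξ → 1510 = 2170 − 3ξ, giving ξ = 220 lbmol/h.
Outlet amounts (n = n₀ + ν ξ):
  A: 557 − 2(220) = 117
  E: 2170 − 3(220) = 1510
  D: 0 + 1(220) = 220
  B: 0 + 3(220) = 660
Total out = 117 + 1510 + 220 + 660 = 2507 lbmol/h.

2510 lbmol/h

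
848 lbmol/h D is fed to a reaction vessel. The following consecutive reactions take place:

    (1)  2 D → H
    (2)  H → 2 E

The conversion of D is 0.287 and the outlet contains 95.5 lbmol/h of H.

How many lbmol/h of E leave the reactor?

52.4 lbmol/h

Conversion of D: D consumed = 2ξ₁ = 0.287 × 848 → ξ₁ = 121.7 lbmol/h.
H balance: n_H = 0 + 1ξ₁ − 1ξ₂ = 95.5 → ξ₂ = (1·121.7 − 95.5)/1 = 26.19 lbmol/h.
Outlet amounts (n = n₀ + Σ ν·ξ):
  D: 848 − 2(121.7) = 604.6
  H: 0 + 1(121.7) − 1(26.19) = 95.5
  E: 0 + 2(26.19) = 52.38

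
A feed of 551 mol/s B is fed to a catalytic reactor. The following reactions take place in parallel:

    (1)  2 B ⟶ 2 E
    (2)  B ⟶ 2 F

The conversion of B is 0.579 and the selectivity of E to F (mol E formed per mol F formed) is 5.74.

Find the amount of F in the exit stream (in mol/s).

Conversion of B: B consumed = 0.579 × 551 = 319 mol/s = 2ξ₁ + 1ξ₂.
Selectivity: 2ξ₁ / (2ξ₂) = 5.74 → ξ₁ = 5.74 ξ₂.
Substitute: (2·5.74 + 1) ξ₂ = 319 → ξ₂ = 25.56 mol/s, ξ₁ = 146.7 mol/s.
Outlet amounts (n = n₀ + Σ ν·ξ):
  B: 551 − 2(146.7) − 1(25.56) = 232
  E: 0 + 2(146.7) = 293.5
  F: 0 + 2(25.56) = 51.13

51.1 mol/s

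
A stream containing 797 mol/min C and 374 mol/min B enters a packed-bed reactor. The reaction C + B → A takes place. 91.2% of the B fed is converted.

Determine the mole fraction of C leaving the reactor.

0.549

B reacted = 0.912 × 374 = 341.1 mol/min; ν_B = −1, so ξ = 341.1/1 = 341.1 mol/min.
Outlet amounts (n = n₀ + ν ξ):
  C: 797 − 1(341.1) = 455.9
  B: 374 − 1(341.1) = 32.91
  A: 0 + 1(341.1) = 341.1
Total out = 829.9 mol/min; y_C = 455.9 / 829.9 = 0.5493.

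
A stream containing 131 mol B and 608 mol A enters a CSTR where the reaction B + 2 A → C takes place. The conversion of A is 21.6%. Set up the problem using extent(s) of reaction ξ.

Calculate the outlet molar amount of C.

A reacted = 0.216 × 608 = 131.3 mol; ν_A = −2, so ξ = 131.3/2 = 65.66 mol.
Outlet amounts (n = n₀ + ν ξ):
  B: 131 − 1(65.66) = 65.34
  A: 608 − 2(65.66) = 476.7
  C: 0 + 1(65.66) = 65.66

65.7 mol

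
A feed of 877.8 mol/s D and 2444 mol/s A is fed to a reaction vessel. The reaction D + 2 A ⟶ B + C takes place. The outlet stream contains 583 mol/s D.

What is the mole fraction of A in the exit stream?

For D: n = n₀ − 1ξ → 583 = 877.8 − 1ξ, giving ξ = 294.8 mol/s.
Outlet amounts (n = n₀ + ν ξ):
  D: 877.8 − 1(294.8) = 583
  A: 2444 − 2(294.8) = 1854
  B: 0 + 1(294.8) = 294.8
  C: 0 + 1(294.8) = 294.8
Total out = 3027 mol/s; y_A = 1854 / 3027 = 0.6126.

0.613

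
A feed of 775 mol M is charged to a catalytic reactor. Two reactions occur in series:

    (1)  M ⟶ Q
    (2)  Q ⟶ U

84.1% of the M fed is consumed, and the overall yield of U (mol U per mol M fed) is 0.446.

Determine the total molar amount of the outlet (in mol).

775 mol

Conversion of M: M consumed = 1ξ₁ = 0.841 × 775 → ξ₁ = 651.8 mol.
Yield of U: 1ξ₂ / 775 = 0.446 → ξ₂ = 345.7 mol.
Outlet amounts (n = n₀ + Σ ν·ξ):
  M: 775 − 1(651.8) = 123.2
  Q: 0 + 1(651.8) − 1(345.7) = 306.1
  U: 0 + 1(345.7) = 345.7
Total out = 123.2 + 306.1 + 345.7 = 775 mol.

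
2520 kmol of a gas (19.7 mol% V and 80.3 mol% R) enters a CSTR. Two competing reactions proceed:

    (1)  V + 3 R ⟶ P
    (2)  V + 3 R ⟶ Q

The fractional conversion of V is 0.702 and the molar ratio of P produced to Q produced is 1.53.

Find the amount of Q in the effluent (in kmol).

138 kmol

Conversion of V: V consumed = 0.702 × 496.4 = 348.5 kmol = 1ξ₁ + 1ξ₂.
Selectivity: 1ξ₁ / (1ξ₂) = 1.53 → ξ₁ = 1.53 ξ₂.
Substitute: (1·1.53 + 1) ξ₂ = 348.5 → ξ₂ = 137.7 kmol, ξ₁ = 210.8 kmol.
Outlet amounts (n = n₀ + Σ ν·ξ):
  V: 496.4 − 1(210.8) − 1(137.7) = 147.9
  R: 2024 − 3(210.8) − 3(137.7) = 978.1
  P: 0 + 1(210.8) = 210.8
  Q: 0 + 1(137.7) = 137.7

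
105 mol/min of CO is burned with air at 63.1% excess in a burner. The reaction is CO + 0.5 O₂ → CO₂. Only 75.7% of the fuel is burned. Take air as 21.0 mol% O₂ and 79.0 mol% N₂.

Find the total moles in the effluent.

473 mol/min

Stoichiometric O₂ = 0.5 × 105 = 52.5 mol/min; O₂ fed = 52.5 × 1.631 = 85.63 mol/min.
N₂ fed = 85.63 × 79/21 = 322.1 mol/min.
Fuel reacted = 0.757 × 105 → ξ = 79.48 mol/min.
Outlet (n = n₀ + ν ξ):
  CO: 105 − 1(79.48) = 25.52
  O₂: 85.63 − 0.5(79.48) = 45.88
  N₂: 322.1 (inert)
  CO₂: 0 + 1(79.48) = 79.48
Total out = 25.52 + 45.88 + 322.1 + 79.48 = 473 mol/min.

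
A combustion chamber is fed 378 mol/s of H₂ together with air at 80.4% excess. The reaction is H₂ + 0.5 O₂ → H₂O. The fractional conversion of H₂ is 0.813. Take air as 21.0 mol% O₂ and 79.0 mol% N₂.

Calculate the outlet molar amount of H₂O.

307 mol/s

Stoichiometric O₂ = 0.5 × 378 = 189 mol/s; O₂ fed = 189 × 1.804 = 341 mol/s.
N₂ fed = 341 × 79/21 = 1283 mol/s.
Fuel reacted = 0.813 × 378 → ξ = 307.3 mol/s.
Outlet (n = n₀ + ν ξ):
  H₂: 378 − 1(307.3) = 70.69
  O₂: 341 − 0.5(307.3) = 187.3
  N₂: 1283 (inert)
  H₂O: 0 + 1(307.3) = 307.3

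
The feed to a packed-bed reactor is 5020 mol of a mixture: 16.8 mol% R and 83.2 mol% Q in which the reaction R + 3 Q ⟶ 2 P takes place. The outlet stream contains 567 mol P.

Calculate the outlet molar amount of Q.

3330 mol

For P: n = n₀ + 2ξ → 567 = 0 + 2ξ, giving ξ = 283.5 mol.
Outlet amounts (n = n₀ + ν ξ):
  R: 843.4 − 1(283.5) = 559.9
  Q: 4177 − 3(283.5) = 3326
  P: 0 + 2(283.5) = 567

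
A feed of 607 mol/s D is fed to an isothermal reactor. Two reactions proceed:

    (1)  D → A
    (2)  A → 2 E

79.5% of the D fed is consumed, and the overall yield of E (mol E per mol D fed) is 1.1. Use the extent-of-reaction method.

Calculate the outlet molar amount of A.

149 mol/s

Conversion of D: D consumed = 1ξ₁ = 0.795 × 607 → ξ₁ = 482.6 mol/s.
Yield of E: 2ξ₂ / 607 = 1.1 → ξ₂ = 333.9 mol/s.
Outlet amounts (n = n₀ + Σ ν·ξ):
  D: 607 − 1(482.6) = 124.4
  A: 0 + 1(482.6) − 1(333.9) = 148.7
  E: 0 + 2(333.9) = 667.7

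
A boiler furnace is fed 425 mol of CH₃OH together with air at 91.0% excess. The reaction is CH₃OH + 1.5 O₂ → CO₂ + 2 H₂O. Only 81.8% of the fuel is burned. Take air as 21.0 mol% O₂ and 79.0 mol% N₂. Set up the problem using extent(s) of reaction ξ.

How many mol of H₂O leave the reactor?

Stoichiometric O₂ = 1.5 × 425 = 637.5 mol; O₂ fed = 637.5 × 1.910 = 1218 mol.
N₂ fed = 1218 × 79/21 = 4581 mol.
Fuel reacted = 0.818 × 425 → ξ = 347.6 mol.
Outlet (n = n₀ + ν ξ):
  CH₃OH: 425 − 1(347.6) = 77.35
  O₂: 1218 − 1.5(347.6) = 696.2
  N₂: 4581 (inert)
  CO₂: 0 + 1(347.6) = 347.6
  H₂O: 0 + 2(347.6) = 695.3

695 mol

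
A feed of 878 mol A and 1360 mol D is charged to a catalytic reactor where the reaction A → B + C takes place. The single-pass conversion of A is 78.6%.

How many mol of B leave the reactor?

A reacted = 0.786 × 878 = 690.1 mol; ν_A = −1, so ξ = 690.1/1 = 690.1 mol.
Outlet amounts (n = n₀ + ν ξ):
  A: 878 − 1(690.1) = 187.9
  B: 0 + 1(690.1) = 690.1
  C: 0 + 1(690.1) = 690.1
  D: 1360 (inert)

690 mol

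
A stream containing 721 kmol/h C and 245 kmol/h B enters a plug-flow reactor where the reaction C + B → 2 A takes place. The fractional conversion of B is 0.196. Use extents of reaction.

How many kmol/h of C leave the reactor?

B reacted = 0.196 × 245 = 48.02 kmol/h; ν_B = −1, so ξ = 48.02/1 = 48.02 kmol/h.
Outlet amounts (n = n₀ + ν ξ):
  C: 721 − 1(48.02) = 673
  B: 245 − 1(48.02) = 197
  A: 0 + 2(48.02) = 96.04

673 kmol/h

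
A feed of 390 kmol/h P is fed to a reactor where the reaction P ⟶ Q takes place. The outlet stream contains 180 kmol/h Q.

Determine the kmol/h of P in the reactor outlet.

For Q: n = n₀ + 1ξ → 180 = 0 + 1ξ, giving ξ = 180 kmol/h.
Outlet amounts (n = n₀ + ν ξ):
  P: 390 − 1(180) = 210
  Q: 0 + 1(180) = 180

210 kmol/h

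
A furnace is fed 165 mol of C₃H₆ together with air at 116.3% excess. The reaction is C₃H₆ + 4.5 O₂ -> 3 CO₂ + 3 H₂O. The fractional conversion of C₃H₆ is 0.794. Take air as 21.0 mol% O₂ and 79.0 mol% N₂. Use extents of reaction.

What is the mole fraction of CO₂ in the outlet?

0.0499

Stoichiometric O₂ = 4.5 × 165 = 742.5 mol; O₂ fed = 742.5 × 2.163 = 1606 mol.
N₂ fed = 1606 × 79/21 = 6042 mol.
Fuel reacted = 0.794 × 165 → ξ = 131 mol.
Outlet (n = n₀ + ν ξ):
  C₃H₆: 165 − 1(131) = 33.99
  O₂: 1606 − 4.5(131) = 1016
  N₂: 6042 (inert)
  CO₂: 0 + 3(131) = 393
  H₂O: 0 + 3(131) = 393
Total out = 7878 mol; y_CO₂ = 393 / 7878 = 0.04989.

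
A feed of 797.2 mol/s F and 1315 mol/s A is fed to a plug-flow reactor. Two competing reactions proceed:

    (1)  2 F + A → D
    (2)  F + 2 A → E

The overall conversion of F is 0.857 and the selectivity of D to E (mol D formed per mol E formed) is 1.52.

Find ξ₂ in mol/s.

Conversion of F: F consumed = 0.857 × 797.2 = 683.2 mol/s = 2ξ₁ + 1ξ₂.
Selectivity: 1ξ₁ / (1ξ₂) = 1.52 → ξ₁ = 1.52 ξ₂.
Substitute: (2·1.52 + 1) ξ₂ = 683.2 → ξ₂ = 169.1 mol/s, ξ₁ = 257 mol/s.
Outlet amounts (n = n₀ + Σ ν·ξ):
  F: 797.2 − 2(257) − 1(169.1) = 114
  A: 1315 − 1(257) − 2(169.1) = 719.7
  D: 0 + 1(257) = 257
  E: 0 + 1(169.1) = 169.1

ξ₂ = 169 mol/s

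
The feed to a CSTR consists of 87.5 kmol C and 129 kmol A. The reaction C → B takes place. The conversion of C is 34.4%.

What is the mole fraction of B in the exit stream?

0.139

C reacted = 0.344 × 87.5 = 30.1 kmol; ν_C = −1, so ξ = 30.1/1 = 30.1 kmol.
Outlet amounts (n = n₀ + ν ξ):
  C: 87.5 − 1(30.1) = 57.4
  B: 0 + 1(30.1) = 30.1
  A: 129 (inert)
Total out = 216.5 kmol; y_B = 30.1 / 216.5 = 0.139.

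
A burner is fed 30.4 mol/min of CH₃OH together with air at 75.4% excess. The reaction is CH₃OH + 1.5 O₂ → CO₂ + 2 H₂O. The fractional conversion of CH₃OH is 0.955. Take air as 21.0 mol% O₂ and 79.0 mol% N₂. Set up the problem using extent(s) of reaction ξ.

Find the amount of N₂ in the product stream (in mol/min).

301 mol/min

Stoichiometric O₂ = 1.5 × 30.4 = 45.6 mol/min; O₂ fed = 45.6 × 1.754 = 79.98 mol/min.
N₂ fed = 79.98 × 79/21 = 300.9 mol/min.
Fuel reacted = 0.955 × 30.4 → ξ = 29.03 mol/min.
Outlet (n = n₀ + ν ξ):
  CH₃OH: 30.4 − 1(29.03) = 1.368
  O₂: 79.98 − 1.5(29.03) = 36.43
  N₂: 300.9 (inert)
  CO₂: 0 + 1(29.03) = 29.03
  H₂O: 0 + 2(29.03) = 58.06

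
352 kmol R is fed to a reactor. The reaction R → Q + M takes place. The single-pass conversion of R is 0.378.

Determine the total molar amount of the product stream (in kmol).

R reacted = 0.378 × 352 = 133.1 kmol; ν_R = −1, so ξ = 133.1/1 = 133.1 kmol.
Outlet amounts (n = n₀ + ν ξ):
  R: 352 − 1(133.1) = 218.9
  Q: 0 + 1(133.1) = 133.1
  M: 0 + 1(133.1) = 133.1
Total out = 218.9 + 133.1 + 133.1 = 485.1 kmol.

485 kmol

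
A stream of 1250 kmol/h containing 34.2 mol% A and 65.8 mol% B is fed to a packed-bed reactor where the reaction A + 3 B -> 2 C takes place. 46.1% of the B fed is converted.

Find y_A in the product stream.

B reacted = 0.461 × 822.5 = 379.2 kmol/h; ν_B = −3, so ξ = 379.2/3 = 126.4 kmol/h.
Outlet amounts (n = n₀ + ν ξ):
  A: 427.5 − 1(126.4) = 301.1
  B: 822.5 − 3(126.4) = 443.3
  C: 0 + 2(126.4) = 252.8
Total out = 997.2 kmol/h; y_A = 301.1 / 997.2 = 0.3019.

0.302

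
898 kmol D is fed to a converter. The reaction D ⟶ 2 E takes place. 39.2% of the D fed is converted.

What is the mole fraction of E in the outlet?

D reacted = 0.392 × 898 = 352 kmol; ν_D = −1, so ξ = 352/1 = 352 kmol.
Outlet amounts (n = n₀ + ν ξ):
  D: 898 − 1(352) = 546
  E: 0 + 2(352) = 704
Total out = 1250 kmol; y_E = 704 / 1250 = 0.5632.

0.563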